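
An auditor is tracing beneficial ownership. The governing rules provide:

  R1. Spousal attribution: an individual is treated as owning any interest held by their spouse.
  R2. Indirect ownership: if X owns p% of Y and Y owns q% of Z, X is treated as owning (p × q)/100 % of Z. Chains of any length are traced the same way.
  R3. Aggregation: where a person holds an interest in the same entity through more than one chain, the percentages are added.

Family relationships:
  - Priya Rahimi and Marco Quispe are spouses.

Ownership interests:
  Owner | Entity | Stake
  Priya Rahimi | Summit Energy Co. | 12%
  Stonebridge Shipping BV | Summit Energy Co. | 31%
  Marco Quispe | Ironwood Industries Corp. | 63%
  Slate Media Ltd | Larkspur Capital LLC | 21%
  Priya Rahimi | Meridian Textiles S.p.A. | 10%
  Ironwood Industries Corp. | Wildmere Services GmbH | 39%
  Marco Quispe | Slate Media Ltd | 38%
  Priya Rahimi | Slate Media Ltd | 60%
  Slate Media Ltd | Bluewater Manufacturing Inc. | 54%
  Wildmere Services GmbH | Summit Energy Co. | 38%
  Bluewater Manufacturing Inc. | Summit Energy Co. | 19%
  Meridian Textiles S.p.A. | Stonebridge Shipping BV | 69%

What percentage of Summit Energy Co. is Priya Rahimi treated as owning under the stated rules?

By spousal attribution (R1), Priya Rahimi is treated as also owning Marco Quispe's interest in Slate Media Ltd, giving 60% + 38% = 98%.
By spousal attribution (R1), Priya Rahimi is treated as owning Marco Quispe's 63% interest in Ironwood Industries Corp.
Chain via Slate Media Ltd → Bluewater Manufacturing Inc. (R2): 98% × 54% × 19% = 10.0548% of Summit Energy Co.
Chain via Meridian Textiles S.p.A. → Stonebridge Shipping BV (R2): 10% × 69% × 31% = 2.139% of Summit Energy Co.
Direct interest in Summit Energy Co: 12%.
Chain via Ironwood Industries Corp. → Wildmere Services GmbH (R2): 63% × 39% × 38% = 9.3366% of Summit Energy Co.
Aggregating (R3): 10.0548% + 2.139% + 12% + 9.3366% = 33.5304%.

33.5304%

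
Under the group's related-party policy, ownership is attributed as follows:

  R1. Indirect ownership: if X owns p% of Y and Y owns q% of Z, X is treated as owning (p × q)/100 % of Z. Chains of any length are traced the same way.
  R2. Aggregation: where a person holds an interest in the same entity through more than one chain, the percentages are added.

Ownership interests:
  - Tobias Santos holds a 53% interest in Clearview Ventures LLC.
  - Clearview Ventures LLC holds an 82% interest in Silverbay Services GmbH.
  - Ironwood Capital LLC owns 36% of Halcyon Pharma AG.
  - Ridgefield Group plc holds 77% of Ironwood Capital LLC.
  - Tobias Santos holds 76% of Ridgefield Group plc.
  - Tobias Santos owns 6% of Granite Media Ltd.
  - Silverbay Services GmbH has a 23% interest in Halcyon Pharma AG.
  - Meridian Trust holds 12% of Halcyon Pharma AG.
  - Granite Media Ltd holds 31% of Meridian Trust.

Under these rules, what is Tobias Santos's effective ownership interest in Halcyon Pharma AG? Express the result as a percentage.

31.2862%

Chain via Ridgefield Group plc → Ironwood Capital LLC (R1): 76% × 77% × 36% = 21.0672% of Halcyon Pharma AG.
Chain via Clearview Ventures LLC → Silverbay Services GmbH (R1): 53% × 82% × 23% = 9.9958% of Halcyon Pharma AG.
Chain via Granite Media Ltd → Meridian Trust (R1): 6% × 31% × 12% = 0.2232% of Halcyon Pharma AG.
Aggregating (R2): 21.0672% + 9.9958% + 0.2232% = 31.2862%.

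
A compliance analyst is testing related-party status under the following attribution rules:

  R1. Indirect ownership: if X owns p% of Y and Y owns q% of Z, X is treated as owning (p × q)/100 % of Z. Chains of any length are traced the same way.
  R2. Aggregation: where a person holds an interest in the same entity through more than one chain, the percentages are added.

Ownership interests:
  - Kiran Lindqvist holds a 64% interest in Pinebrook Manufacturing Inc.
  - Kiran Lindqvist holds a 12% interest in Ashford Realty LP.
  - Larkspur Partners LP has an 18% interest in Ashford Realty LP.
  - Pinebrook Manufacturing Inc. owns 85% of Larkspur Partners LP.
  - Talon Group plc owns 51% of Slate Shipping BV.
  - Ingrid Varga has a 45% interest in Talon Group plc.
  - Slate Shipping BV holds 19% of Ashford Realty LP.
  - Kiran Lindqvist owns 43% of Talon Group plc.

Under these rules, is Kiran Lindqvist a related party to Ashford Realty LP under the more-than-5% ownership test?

Yes

Chain via Pinebrook Manufacturing Inc. → Larkspur Partners LP (R1): 64% × 85% × 18% = 9.792% of Ashford Realty LP.
Chain via Talon Group plc → Slate Shipping BV (R1): 43% × 51% × 19% = 4.1667% of Ashford Realty LP.
Direct interest in Ashford Realty LP: 12%.
Aggregating (R2): 9.792% + 4.1667% + 12% = 25.9587%.
25.9587% exceeds the 5% threshold, so Kiran is a related party to Ashford Realty LP.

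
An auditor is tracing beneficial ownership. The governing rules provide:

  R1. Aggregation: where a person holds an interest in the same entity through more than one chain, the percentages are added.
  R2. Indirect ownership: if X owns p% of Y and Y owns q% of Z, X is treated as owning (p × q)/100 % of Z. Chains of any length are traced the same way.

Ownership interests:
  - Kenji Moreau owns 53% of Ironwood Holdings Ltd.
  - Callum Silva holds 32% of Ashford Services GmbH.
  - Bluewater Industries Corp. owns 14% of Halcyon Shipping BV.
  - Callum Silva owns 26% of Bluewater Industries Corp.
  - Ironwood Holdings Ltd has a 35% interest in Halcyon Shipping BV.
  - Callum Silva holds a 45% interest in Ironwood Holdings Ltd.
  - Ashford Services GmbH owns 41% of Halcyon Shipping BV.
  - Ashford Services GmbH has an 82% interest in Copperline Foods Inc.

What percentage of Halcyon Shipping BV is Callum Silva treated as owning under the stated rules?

Chain via Ironwood Holdings Ltd (R2): 45% × 35% = 15.75% of Halcyon Shipping BV.
Chain via Ashford Services GmbH (R2): 32% × 41% = 13.12% of Halcyon Shipping BV.
Chain via Bluewater Industries Corp. (R2): 26% × 14% = 3.64% of Halcyon Shipping BV.
Aggregating (R1): 15.75% + 13.12% + 3.64% = 32.51%.

32.51%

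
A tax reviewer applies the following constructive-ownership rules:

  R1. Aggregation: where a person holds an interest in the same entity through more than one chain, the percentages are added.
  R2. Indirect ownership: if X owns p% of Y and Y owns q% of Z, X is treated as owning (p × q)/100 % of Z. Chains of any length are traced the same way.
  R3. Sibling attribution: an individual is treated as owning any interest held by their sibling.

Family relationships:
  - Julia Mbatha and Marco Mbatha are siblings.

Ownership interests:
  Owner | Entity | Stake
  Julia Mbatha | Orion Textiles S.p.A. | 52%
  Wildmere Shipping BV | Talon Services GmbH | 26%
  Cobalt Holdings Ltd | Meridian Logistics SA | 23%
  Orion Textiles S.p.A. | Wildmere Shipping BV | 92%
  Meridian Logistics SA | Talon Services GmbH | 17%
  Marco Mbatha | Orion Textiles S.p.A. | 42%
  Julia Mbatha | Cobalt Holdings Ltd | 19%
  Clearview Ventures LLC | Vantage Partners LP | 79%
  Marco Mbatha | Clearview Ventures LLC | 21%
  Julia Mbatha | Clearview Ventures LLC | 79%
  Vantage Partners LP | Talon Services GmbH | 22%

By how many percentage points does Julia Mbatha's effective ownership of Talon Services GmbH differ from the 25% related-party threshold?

By sibling attribution (R3), Julia Mbatha is treated as also owning Marco Mbatha's interest in Clearview Ventures LLC, giving 79% + 21% = 100%.
By sibling attribution (R3), Julia Mbatha is treated as also owning Marco Mbatha's interest in Orion Textiles S.p.A, giving 52% + 42% = 94%.
Chain via Cobalt Holdings Ltd → Meridian Logistics SA (R2): 19% × 23% × 17% = 0.7429% of Talon Services GmbH.
Chain via Clearview Ventures LLC → Vantage Partners LP (R2): 100% × 79% × 22% = 17.38% of Talon Services GmbH.
Chain via Orion Textiles S.p.A. → Wildmere Shipping BV (R2): 94% × 92% × 26% = 22.4848% of Talon Services GmbH.
Aggregating (R1): 0.7429% + 17.38% + 22.4848% = 40.6077%.
40.6077% exceeds the 25% threshold by 15.6077 percentage points.

15.6077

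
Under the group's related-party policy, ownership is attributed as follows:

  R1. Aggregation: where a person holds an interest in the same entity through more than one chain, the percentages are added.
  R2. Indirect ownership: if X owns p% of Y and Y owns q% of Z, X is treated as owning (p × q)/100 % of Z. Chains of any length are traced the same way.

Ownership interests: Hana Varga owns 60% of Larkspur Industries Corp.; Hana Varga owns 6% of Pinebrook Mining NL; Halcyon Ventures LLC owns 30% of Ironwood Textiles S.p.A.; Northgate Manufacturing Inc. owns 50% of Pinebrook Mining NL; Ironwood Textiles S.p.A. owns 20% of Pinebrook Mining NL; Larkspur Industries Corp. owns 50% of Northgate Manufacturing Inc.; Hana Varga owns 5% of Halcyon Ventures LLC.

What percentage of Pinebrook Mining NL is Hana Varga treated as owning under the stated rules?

Chain via Larkspur Industries Corp. → Northgate Manufacturing Inc. (R2): 60% × 50% × 50% = 15% of Pinebrook Mining NL.
Chain via Halcyon Ventures LLC → Ironwood Textiles S.p.A. (R2): 5% × 30% × 20% = 0.3% of Pinebrook Mining NL.
Direct interest in Pinebrook Mining NL: 6%.
Aggregating (R1): 15% + 0.3% + 6% = 21.3%.

21.3%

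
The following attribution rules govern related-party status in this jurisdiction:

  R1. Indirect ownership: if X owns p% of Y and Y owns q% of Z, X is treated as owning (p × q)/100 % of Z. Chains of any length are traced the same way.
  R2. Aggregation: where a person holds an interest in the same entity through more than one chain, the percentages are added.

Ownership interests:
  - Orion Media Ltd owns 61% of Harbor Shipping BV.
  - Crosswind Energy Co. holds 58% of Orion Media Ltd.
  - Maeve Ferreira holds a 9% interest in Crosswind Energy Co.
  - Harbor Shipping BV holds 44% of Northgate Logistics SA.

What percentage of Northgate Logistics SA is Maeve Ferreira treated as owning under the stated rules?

1.401048%

Chain via Crosswind Energy Co. → Orion Media Ltd → Harbor Shipping BV (R1): 9% × 58% × 61% × 44% = 1.401048% of Northgate Logistics SA.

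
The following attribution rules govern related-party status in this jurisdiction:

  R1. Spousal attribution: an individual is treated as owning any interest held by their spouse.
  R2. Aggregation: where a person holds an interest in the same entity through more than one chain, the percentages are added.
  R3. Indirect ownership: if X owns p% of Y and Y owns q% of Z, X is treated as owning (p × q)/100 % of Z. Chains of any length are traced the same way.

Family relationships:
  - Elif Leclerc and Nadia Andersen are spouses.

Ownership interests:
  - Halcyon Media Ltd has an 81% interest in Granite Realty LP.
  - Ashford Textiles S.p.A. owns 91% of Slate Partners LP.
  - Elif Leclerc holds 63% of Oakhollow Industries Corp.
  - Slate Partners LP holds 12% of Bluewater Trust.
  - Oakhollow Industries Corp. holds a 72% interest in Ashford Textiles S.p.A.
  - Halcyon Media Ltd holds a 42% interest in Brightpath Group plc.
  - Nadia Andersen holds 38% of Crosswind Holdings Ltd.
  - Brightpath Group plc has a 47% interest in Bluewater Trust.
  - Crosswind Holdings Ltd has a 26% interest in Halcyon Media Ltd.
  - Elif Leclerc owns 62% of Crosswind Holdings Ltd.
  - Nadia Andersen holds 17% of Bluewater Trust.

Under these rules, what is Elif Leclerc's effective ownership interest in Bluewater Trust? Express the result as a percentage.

By spousal attribution (R1), Elif Leclerc is treated as also owning Nadia Andersen's interest in Crosswind Holdings Ltd, giving 62% + 38% = 100%.
By spousal attribution (R1), Elif Leclerc is treated as owning Nadia Andersen's 17% interest in Bluewater Trust.
Chain via Crosswind Holdings Ltd → Halcyon Media Ltd → Brightpath Group plc (R3): 100% × 26% × 42% × 47% = 5.1324% of Bluewater Trust.
Chain via Oakhollow Industries Corp. → Ashford Textiles S.p.A. → Slate Partners LP (R3): 63% × 72% × 91% × 12% = 4.953312% of Bluewater Trust.
Direct interest in Bluewater Trust: 17%.
Aggregating (R2): 5.1324% + 4.953312% + 17% = 27.085712%.

27.085712%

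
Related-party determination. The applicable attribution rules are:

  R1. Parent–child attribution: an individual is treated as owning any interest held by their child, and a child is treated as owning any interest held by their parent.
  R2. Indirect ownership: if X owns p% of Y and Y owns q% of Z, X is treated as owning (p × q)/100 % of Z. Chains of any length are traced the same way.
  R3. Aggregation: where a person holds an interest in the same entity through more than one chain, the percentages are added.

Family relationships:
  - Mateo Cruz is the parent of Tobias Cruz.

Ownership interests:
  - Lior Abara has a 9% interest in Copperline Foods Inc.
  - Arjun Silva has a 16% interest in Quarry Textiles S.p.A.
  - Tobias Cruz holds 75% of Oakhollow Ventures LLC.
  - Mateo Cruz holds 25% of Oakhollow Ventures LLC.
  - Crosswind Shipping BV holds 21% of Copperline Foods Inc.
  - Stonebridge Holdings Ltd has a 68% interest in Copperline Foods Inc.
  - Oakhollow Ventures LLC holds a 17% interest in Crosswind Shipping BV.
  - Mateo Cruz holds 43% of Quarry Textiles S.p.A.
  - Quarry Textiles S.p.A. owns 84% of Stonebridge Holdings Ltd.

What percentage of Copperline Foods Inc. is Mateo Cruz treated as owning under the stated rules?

28.1316%

By parent–child attribution (R1), Mateo Cruz is treated as also owning Tobias Cruz's interest in Oakhollow Ventures LLC, giving 25% + 75% = 100%.
Chain via Oakhollow Ventures LLC → Crosswind Shipping BV (R2): 100% × 17% × 21% = 3.57% of Copperline Foods Inc.
Chain via Quarry Textiles S.p.A. → Stonebridge Holdings Ltd (R2): 43% × 84% × 68% = 24.5616% of Copperline Foods Inc.
Aggregating (R3): 3.57% + 24.5616% = 28.1316%.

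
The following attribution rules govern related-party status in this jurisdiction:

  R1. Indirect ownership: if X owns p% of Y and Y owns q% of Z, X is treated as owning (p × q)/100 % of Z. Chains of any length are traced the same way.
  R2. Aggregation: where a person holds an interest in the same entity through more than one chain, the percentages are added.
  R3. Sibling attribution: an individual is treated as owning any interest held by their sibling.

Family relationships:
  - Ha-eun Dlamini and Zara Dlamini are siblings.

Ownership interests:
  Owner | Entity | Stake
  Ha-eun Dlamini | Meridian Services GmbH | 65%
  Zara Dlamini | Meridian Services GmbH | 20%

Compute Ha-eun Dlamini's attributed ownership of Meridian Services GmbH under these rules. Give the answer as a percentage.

By sibling attribution (R3), Ha-eun Dlamini is treated as also owning Zara Dlamini's interest in Meridian Services GmbH, giving 65% + 20% = 85%.
Direct interest in Meridian Services GmbH: 85%.

85%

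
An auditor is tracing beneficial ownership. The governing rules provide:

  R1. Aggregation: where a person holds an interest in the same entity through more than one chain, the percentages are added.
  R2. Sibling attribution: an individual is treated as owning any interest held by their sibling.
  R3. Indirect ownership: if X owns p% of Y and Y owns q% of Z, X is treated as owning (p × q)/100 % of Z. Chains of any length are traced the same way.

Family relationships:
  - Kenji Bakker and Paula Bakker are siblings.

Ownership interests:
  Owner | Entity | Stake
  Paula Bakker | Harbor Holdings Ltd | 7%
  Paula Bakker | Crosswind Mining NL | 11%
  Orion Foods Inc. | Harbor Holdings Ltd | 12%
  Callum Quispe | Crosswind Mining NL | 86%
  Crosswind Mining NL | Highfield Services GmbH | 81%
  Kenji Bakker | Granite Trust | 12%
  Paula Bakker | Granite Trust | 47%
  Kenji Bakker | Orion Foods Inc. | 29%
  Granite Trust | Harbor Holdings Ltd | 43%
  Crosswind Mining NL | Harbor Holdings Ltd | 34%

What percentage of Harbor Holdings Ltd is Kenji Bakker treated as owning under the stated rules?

39.59%

By sibling attribution (R2), Kenji Bakker is treated as also owning Paula Bakker's interest in Granite Trust, giving 12% + 47% = 59%.
By sibling attribution (R2), Kenji Bakker is treated as owning Paula Bakker's 11% interest in Crosswind Mining NL.
By sibling attribution (R2), Kenji Bakker is treated as owning Paula Bakker's 7% interest in Harbor Holdings Ltd.
Chain via Granite Trust (R3): 59% × 43% = 25.37% of Harbor Holdings Ltd.
Chain via Orion Foods Inc. (R3): 29% × 12% = 3.48% of Harbor Holdings Ltd.
Chain via Crosswind Mining NL (R3): 11% × 34% = 3.74% of Harbor Holdings Ltd.
Direct interest in Harbor Holdings Ltd: 7%.
Aggregating (R1): 25.37% + 3.48% + 3.74% + 7% = 39.59%.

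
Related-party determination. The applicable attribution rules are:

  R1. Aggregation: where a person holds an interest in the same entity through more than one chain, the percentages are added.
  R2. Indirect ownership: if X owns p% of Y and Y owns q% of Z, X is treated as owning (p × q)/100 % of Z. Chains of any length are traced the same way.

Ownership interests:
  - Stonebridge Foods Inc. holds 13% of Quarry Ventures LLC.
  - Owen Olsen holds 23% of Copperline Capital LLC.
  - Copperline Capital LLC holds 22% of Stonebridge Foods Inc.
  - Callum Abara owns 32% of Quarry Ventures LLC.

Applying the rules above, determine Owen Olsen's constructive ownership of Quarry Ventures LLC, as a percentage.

Chain via Copperline Capital LLC → Stonebridge Foods Inc. (R2): 23% × 22% × 13% = 0.6578% of Quarry Ventures LLC.

0.6578%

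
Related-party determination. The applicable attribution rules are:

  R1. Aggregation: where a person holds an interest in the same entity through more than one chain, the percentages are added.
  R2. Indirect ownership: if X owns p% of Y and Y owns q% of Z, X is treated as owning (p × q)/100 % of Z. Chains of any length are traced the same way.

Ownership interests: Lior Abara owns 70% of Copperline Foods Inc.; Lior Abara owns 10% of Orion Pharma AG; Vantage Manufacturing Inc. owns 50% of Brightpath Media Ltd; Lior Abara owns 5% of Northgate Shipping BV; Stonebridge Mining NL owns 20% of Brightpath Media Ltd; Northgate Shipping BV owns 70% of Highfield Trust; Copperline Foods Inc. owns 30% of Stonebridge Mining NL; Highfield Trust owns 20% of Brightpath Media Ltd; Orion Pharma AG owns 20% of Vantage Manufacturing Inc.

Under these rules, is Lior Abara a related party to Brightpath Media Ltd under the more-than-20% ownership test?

No

Chain via Northgate Shipping BV → Highfield Trust (R2): 5% × 70% × 20% = 0.7% of Brightpath Media Ltd.
Chain via Orion Pharma AG → Vantage Manufacturing Inc. (R2): 10% × 20% × 50% = 1% of Brightpath Media Ltd.
Chain via Copperline Foods Inc. → Stonebridge Mining NL (R2): 70% × 30% × 20% = 4.2% of Brightpath Media Ltd.
Aggregating (R1): 0.7% + 1% + 4.2% = 5.9%.
5.9% does not exceed the 20% threshold, so Lior is not a related party to Brightpath Media Ltd.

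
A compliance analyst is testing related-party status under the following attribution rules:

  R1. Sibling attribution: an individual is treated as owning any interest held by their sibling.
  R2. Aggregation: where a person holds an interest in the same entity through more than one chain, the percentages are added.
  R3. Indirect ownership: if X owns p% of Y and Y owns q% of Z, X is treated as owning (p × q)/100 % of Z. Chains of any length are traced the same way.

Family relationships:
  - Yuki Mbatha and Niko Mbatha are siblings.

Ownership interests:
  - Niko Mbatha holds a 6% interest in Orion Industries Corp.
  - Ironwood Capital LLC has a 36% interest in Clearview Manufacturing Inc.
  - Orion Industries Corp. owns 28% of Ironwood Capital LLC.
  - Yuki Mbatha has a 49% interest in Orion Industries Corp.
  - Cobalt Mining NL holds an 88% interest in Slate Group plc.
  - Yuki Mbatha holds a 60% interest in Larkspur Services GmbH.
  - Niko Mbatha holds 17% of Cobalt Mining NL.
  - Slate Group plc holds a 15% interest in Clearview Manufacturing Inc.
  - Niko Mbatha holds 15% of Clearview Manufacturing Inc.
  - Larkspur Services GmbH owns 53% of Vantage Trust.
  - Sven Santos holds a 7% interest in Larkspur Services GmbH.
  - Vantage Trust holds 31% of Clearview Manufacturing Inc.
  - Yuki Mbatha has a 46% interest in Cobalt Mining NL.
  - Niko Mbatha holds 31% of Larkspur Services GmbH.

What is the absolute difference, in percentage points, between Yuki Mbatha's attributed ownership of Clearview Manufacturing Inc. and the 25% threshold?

By sibling attribution (R1), Yuki Mbatha is treated as also owning Niko Mbatha's interest in Orion Industries Corp, giving 49% + 6% = 55%.
By sibling attribution (R1), Yuki Mbatha is treated as also owning Niko Mbatha's interest in Larkspur Services GmbH, giving 60% + 31% = 91%.
By sibling attribution (R1), Yuki Mbatha is treated as also owning Niko Mbatha's interest in Cobalt Mining NL, giving 46% + 17% = 63%.
By sibling attribution (R1), Yuki Mbatha is treated as owning Niko Mbatha's 15% interest in Clearview Manufacturing Inc.
Chain via Orion Industries Corp. → Ironwood Capital LLC (R3): 55% × 28% × 36% = 5.544% of Clearview Manufacturing Inc.
Chain via Larkspur Services GmbH → Vantage Trust (R3): 91% × 53% × 31% = 14.9513% of Clearview Manufacturing Inc.
Chain via Cobalt Mining NL → Slate Group plc (R3): 63% × 88% × 15% = 8.316% of Clearview Manufacturing Inc.
Direct interest in Clearview Manufacturing Inc: 15%.
Aggregating (R2): 5.544% + 14.9513% + 8.316% + 15% = 43.8113%.
43.8113% exceeds the 25% threshold by 18.8113 percentage points.

18.8113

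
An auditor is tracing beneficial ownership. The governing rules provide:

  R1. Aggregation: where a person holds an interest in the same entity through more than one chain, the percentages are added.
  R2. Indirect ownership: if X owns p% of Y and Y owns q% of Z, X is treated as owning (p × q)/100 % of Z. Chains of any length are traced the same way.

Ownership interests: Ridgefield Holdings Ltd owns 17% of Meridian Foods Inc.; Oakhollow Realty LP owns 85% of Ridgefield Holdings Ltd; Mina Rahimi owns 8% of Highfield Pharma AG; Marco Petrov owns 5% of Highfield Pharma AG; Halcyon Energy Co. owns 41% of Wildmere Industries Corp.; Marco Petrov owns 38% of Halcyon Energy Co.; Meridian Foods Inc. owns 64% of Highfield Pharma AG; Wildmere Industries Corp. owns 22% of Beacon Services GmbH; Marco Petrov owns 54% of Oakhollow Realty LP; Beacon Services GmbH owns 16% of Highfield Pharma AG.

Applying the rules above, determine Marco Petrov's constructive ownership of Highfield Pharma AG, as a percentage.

Chain via Halcyon Energy Co. → Wildmere Industries Corp. → Beacon Services GmbH (R2): 38% × 41% × 22% × 16% = 0.548416% of Highfield Pharma AG.
Chain via Oakhollow Realty LP → Ridgefield Holdings Ltd → Meridian Foods Inc. (R2): 54% × 85% × 17% × 64% = 4.99392% of Highfield Pharma AG.
Direct interest in Highfield Pharma AG: 5%.
Aggregating (R1): 0.548416% + 4.99392% + 5% = 10.542336%.

10.542336%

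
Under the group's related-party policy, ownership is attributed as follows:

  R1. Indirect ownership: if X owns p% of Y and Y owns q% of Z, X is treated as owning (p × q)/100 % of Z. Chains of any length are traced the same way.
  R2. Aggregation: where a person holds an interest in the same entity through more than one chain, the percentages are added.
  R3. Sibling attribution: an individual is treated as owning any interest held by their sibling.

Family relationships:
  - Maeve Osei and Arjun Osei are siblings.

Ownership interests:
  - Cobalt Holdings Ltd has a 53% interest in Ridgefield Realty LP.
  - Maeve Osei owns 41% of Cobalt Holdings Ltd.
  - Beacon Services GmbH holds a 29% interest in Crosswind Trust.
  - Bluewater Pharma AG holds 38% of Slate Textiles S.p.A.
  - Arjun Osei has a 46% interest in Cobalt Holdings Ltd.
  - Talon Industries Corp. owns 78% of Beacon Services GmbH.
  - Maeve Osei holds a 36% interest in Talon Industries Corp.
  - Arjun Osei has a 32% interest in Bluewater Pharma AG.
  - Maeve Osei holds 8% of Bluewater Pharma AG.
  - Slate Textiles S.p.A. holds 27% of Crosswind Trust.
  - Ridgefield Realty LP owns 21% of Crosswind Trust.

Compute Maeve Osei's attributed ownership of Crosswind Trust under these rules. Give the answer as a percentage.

By sibling attribution (R3), Maeve Osei is treated as also owning Arjun Osei's interest in Bluewater Pharma AG, giving 8% + 32% = 40%.
By sibling attribution (R3), Maeve Osei is treated as also owning Arjun Osei's interest in Cobalt Holdings Ltd, giving 41% + 46% = 87%.
Chain via Bluewater Pharma AG → Slate Textiles S.p.A. (R1): 40% × 38% × 27% = 4.104% of Crosswind Trust.
Chain via Talon Industries Corp. → Beacon Services GmbH (R1): 36% × 78% × 29% = 8.1432% of Crosswind Trust.
Chain via Cobalt Holdings Ltd → Ridgefield Realty LP (R1): 87% × 53% × 21% = 9.6831% of Crosswind Trust.
Aggregating (R2): 4.104% + 8.1432% + 9.6831% = 21.9303%.

21.9303%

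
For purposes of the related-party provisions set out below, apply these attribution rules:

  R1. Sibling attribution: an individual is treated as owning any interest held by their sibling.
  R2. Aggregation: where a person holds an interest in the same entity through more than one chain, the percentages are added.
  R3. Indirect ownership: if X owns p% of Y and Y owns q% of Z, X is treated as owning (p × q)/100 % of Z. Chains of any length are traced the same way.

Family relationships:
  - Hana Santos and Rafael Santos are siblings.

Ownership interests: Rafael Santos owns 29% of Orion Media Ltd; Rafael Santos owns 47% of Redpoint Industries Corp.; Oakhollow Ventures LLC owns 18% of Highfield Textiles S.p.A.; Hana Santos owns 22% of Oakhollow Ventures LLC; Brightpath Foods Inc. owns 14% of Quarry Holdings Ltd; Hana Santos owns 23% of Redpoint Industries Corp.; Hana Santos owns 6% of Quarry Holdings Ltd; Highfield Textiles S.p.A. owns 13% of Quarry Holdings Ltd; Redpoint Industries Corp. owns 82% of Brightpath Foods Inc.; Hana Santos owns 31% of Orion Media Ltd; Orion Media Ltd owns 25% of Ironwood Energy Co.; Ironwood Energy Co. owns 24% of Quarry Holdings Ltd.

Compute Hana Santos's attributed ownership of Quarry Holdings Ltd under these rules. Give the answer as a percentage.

By sibling attribution (R1), Hana Santos is treated as also owning Rafael Santos's interest in Orion Media Ltd, giving 31% + 29% = 60%.
By sibling attribution (R1), Hana Santos is treated as also owning Rafael Santos's interest in Redpoint Industries Corp, giving 23% + 47% = 70%.
Chain via Oakhollow Ventures LLC → Highfield Textiles S.p.A. (R3): 22% × 18% × 13% = 0.5148% of Quarry Holdings Ltd.
Chain via Orion Media Ltd → Ironwood Energy Co. (R3): 60% × 25% × 24% = 3.6% of Quarry Holdings Ltd.
Chain via Redpoint Industries Corp. → Brightpath Foods Inc. (R3): 70% × 82% × 14% = 8.036% of Quarry Holdings Ltd.
Direct interest in Quarry Holdings Ltd: 6%.
Aggregating (R2): 0.5148% + 3.6% + 8.036% + 6% = 18.1508%.

18.1508%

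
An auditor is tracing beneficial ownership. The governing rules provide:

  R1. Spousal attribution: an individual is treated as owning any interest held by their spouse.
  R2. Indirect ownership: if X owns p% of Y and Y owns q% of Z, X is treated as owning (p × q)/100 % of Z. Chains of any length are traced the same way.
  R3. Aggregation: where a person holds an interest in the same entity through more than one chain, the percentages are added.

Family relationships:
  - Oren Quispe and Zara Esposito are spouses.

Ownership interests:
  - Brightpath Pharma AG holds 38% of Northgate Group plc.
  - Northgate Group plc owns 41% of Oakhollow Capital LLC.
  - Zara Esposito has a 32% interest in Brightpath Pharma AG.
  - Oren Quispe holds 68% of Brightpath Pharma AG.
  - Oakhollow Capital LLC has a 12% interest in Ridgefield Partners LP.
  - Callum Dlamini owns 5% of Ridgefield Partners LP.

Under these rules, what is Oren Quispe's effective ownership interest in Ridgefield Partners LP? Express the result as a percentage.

By spousal attribution (R1), Oren Quispe is treated as also owning Zara Esposito's interest in Brightpath Pharma AG, giving 68% + 32% = 100%.
Chain via Brightpath Pharma AG → Northgate Group plc → Oakhollow Capital LLC (R2): 100% × 38% × 41% × 12% = 1.8696% of Ridgefield Partners LP.

1.8696%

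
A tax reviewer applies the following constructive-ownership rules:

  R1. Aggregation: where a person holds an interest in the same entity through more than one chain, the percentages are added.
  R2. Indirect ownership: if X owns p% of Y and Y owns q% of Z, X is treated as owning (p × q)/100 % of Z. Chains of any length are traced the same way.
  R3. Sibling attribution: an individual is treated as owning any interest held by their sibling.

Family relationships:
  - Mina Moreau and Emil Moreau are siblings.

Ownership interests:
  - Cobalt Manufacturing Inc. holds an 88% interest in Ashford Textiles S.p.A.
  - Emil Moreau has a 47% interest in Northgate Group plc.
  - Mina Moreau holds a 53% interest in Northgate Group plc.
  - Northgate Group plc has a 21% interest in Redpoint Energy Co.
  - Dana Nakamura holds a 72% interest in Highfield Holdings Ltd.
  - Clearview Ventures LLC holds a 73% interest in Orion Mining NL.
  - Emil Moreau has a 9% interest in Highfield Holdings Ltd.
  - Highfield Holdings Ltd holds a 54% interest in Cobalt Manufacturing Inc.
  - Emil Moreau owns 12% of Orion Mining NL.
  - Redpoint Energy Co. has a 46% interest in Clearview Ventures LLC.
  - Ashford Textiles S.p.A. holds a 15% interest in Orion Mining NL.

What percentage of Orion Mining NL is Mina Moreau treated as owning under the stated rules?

By sibling attribution (R3), Mina Moreau is treated as also owning Emil Moreau's interest in Northgate Group plc, giving 53% + 47% = 100%.
By sibling attribution (R3), Mina Moreau is treated as owning Emil Moreau's 9% interest in Highfield Holdings Ltd.
By sibling attribution (R3), Mina Moreau is treated as owning Emil Moreau's 12% interest in Orion Mining NL.
Chain via Northgate Group plc → Redpoint Energy Co. → Clearview Ventures LLC (R2): 100% × 21% × 46% × 73% = 7.0518% of Orion Mining NL.
Chain via Highfield Holdings Ltd → Cobalt Manufacturing Inc. → Ashford Textiles S.p.A. (R2): 9% × 54% × 88% × 15% = 0.64152% of Orion Mining NL.
Direct interest in Orion Mining NL: 12%.
Aggregating (R1): 7.0518% + 0.64152% + 12% = 19.69332%.

19.69332%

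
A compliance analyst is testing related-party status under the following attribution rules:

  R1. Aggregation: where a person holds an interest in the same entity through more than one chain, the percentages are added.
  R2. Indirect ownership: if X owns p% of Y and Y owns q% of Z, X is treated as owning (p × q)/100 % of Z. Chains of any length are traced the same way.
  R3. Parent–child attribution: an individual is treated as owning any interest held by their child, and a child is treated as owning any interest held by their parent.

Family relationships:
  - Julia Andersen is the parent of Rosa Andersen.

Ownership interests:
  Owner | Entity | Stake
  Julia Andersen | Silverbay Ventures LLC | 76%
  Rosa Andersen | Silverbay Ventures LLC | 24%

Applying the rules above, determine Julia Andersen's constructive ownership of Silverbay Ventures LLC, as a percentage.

100%

By parent–child attribution (R3), Julia Andersen is treated as also owning Rosa Andersen's interest in Silverbay Ventures LLC, giving 76% + 24% = 100%.
Direct interest in Silverbay Ventures LLC: 100%.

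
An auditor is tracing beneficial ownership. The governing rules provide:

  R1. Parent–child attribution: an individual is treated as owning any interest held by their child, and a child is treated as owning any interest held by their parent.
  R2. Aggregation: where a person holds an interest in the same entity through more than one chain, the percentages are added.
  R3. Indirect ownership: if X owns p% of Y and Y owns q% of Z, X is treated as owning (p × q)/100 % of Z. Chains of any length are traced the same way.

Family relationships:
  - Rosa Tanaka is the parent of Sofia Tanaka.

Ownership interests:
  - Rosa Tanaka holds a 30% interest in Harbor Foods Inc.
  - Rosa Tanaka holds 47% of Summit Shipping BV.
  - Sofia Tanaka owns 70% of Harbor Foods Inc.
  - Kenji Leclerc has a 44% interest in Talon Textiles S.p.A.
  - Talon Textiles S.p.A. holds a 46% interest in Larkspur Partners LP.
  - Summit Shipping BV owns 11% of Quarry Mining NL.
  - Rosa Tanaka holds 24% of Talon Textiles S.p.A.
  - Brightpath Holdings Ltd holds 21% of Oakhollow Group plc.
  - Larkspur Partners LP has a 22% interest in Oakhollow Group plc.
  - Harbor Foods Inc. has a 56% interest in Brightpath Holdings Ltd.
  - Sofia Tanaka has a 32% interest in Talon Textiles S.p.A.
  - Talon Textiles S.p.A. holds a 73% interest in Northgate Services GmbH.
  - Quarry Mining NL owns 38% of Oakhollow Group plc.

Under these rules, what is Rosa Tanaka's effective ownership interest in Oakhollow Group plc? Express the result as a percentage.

19.3918%

By parent–child attribution (R1), Rosa Tanaka is treated as also owning Sofia Tanaka's interest in Talon Textiles S.p.A, giving 24% + 32% = 56%.
By parent–child attribution (R1), Rosa Tanaka is treated as also owning Sofia Tanaka's interest in Harbor Foods Inc, giving 30% + 70% = 100%.
Chain via Talon Textiles S.p.A. → Larkspur Partners LP (R3): 56% × 46% × 22% = 5.6672% of Oakhollow Group plc.
Chain via Summit Shipping BV → Quarry Mining NL (R3): 47% × 11% × 38% = 1.9646% of Oakhollow Group plc.
Chain via Harbor Foods Inc. → Brightpath Holdings Ltd (R3): 100% × 56% × 21% = 11.76% of Oakhollow Group plc.
Aggregating (R2): 5.6672% + 1.9646% + 11.76% = 19.3918%.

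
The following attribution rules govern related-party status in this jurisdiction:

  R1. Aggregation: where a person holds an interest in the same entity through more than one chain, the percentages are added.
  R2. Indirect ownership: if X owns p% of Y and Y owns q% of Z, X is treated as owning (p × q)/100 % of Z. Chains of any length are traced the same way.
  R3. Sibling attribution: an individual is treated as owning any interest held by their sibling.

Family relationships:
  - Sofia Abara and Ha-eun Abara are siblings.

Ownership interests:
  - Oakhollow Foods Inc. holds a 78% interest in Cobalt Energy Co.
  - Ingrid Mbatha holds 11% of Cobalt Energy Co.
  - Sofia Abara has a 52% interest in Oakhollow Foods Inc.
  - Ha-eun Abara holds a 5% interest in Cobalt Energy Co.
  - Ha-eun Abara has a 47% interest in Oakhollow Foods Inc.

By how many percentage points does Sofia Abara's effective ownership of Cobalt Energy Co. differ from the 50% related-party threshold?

32.22

By sibling attribution (R3), Sofia Abara is treated as also owning Ha-eun Abara's interest in Oakhollow Foods Inc, giving 52% + 47% = 99%.
By sibling attribution (R3), Sofia Abara is treated as owning Ha-eun Abara's 5% interest in Cobalt Energy Co.
Chain via Oakhollow Foods Inc. (R2): 99% × 78% = 77.22% of Cobalt Energy Co.
Direct interest in Cobalt Energy Co: 5%.
Aggregating (R1): 77.22% + 5% = 82.22%.
82.22% exceeds the 50% threshold by 32.22 percentage points.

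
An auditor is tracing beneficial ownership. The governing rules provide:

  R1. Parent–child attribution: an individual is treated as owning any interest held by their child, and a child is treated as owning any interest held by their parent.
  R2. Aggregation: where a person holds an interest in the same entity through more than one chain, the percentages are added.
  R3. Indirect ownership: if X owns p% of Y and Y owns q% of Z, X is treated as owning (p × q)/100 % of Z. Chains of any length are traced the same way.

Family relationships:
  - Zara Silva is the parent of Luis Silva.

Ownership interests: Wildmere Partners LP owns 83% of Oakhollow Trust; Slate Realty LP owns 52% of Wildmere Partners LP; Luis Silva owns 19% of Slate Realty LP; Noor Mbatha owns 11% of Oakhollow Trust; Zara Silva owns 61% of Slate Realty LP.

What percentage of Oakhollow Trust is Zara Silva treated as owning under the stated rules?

By parent–child attribution (R1), Zara Silva is treated as also owning Luis Silva's interest in Slate Realty LP, giving 61% + 19% = 80%.
Chain via Slate Realty LP → Wildmere Partners LP (R3): 80% × 52% × 83% = 34.528% of Oakhollow Trust.

34.528%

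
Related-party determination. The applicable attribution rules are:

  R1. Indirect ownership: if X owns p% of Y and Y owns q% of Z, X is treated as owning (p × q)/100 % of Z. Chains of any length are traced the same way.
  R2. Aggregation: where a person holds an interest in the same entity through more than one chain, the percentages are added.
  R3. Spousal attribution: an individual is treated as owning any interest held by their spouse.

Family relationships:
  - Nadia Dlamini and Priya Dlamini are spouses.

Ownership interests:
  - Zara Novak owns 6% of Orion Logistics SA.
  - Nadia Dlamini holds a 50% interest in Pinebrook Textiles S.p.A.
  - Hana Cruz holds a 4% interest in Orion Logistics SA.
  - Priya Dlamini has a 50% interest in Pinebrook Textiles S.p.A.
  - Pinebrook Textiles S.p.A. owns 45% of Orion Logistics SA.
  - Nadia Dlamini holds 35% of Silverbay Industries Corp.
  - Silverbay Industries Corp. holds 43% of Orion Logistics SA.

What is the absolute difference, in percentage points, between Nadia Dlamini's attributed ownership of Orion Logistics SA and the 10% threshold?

50.05

By spousal attribution (R3), Nadia Dlamini is treated as also owning Priya Dlamini's interest in Pinebrook Textiles S.p.A, giving 50% + 50% = 100%.
Chain via Pinebrook Textiles S.p.A. (R1): 100% × 45% = 45% of Orion Logistics SA.
Chain via Silverbay Industries Corp. (R1): 35% × 43% = 15.05% of Orion Logistics SA.
Aggregating (R2): 45% + 15.05% = 60.05%.
60.05% exceeds the 10% threshold by 50.05 percentage points.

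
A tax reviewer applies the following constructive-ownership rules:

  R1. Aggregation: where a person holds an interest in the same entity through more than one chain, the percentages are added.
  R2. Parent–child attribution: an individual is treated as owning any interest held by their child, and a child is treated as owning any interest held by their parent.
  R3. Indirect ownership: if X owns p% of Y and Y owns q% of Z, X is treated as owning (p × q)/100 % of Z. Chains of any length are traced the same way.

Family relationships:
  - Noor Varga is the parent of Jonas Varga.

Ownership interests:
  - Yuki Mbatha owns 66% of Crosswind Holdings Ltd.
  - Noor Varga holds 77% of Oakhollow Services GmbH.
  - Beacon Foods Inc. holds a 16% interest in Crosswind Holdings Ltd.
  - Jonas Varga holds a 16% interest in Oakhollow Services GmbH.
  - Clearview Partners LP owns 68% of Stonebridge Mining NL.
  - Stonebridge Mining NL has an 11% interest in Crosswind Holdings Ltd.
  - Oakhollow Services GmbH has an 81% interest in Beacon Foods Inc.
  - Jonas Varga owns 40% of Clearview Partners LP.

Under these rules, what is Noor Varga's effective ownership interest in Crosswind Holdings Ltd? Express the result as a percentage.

15.0448%

By parent–child attribution (R2), Noor Varga is treated as also owning Jonas Varga's interest in Oakhollow Services GmbH, giving 77% + 16% = 93%.
By parent–child attribution (R2), Noor Varga is treated as owning Jonas Varga's 40% interest in Clearview Partners LP.
Chain via Oakhollow Services GmbH → Beacon Foods Inc. (R3): 93% × 81% × 16% = 12.0528% of Crosswind Holdings Ltd.
Chain via Clearview Partners LP → Stonebridge Mining NL (R3): 40% × 68% × 11% = 2.992% of Crosswind Holdings Ltd.
Aggregating (R1): 12.0528% + 2.992% = 15.0448%.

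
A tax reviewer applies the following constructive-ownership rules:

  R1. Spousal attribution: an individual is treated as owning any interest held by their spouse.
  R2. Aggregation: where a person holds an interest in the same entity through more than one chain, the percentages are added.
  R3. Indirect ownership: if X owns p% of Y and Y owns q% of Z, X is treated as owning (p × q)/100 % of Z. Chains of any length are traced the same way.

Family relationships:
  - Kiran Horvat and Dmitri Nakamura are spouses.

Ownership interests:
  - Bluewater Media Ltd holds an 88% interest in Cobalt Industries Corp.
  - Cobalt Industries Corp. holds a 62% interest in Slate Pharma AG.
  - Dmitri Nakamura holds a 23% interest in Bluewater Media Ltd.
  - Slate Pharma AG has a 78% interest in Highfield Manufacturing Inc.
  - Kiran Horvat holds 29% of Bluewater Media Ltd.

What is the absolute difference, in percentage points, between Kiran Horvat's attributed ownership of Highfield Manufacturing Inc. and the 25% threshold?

By spousal attribution (R1), Kiran Horvat is treated as also owning Dmitri Nakamura's interest in Bluewater Media Ltd, giving 29% + 23% = 52%.
Chain via Bluewater Media Ltd → Cobalt Industries Corp. → Slate Pharma AG (R3): 52% × 88% × 62% × 78% = 22.129536% of Highfield Manufacturing Inc.
22.129536% falls short of the 25% threshold by 2.870464 percentage points.

2.870464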